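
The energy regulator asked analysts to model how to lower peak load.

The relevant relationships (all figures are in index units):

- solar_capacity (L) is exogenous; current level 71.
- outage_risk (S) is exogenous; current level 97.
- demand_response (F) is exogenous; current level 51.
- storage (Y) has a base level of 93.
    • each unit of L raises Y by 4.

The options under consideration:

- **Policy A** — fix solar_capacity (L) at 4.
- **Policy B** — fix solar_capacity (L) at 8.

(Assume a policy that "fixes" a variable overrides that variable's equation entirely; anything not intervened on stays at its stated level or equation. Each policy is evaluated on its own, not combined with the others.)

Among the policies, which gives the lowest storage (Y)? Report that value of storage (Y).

109

Policy A (L := 4):
  L = 4
  Y = 93 + 4·4 = 109
Policy B (L := 8):
  L = 8
  Y = 93 + 4·8 = 125
Comparing — Policy A: Y=109, Policy B: Y=125. Lowest is 109 (Policy A).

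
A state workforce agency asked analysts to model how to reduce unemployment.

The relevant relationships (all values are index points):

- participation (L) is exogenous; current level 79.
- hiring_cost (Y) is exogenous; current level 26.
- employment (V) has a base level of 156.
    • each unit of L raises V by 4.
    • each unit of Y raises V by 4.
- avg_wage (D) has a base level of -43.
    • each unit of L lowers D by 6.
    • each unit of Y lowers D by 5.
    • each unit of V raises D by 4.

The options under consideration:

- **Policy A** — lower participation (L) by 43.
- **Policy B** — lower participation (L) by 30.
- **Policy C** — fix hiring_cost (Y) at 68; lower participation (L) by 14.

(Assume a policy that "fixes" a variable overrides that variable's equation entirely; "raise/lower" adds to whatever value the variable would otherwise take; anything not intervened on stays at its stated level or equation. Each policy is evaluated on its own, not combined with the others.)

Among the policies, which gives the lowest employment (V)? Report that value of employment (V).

404

Policy A (L − 43):
  L = 79 − 43 = 36
  Y = 26
  V = 156 + 4·36 + 4·26 = 404
Policy B (L − 30):
  L = 79 − 30 = 49
  Y = 26
  V = 156 + 4·49 + 4·26 = 456
Policy C (Y := 68, L − 14):
  L = 79 − 14 = 65
  Y = 68
  V = 156 + 4·65 + 4·68 = 688
Comparing — Policy A: V=404, Policy B: V=456, Policy C: V=688. Lowest is 404 (Policy A).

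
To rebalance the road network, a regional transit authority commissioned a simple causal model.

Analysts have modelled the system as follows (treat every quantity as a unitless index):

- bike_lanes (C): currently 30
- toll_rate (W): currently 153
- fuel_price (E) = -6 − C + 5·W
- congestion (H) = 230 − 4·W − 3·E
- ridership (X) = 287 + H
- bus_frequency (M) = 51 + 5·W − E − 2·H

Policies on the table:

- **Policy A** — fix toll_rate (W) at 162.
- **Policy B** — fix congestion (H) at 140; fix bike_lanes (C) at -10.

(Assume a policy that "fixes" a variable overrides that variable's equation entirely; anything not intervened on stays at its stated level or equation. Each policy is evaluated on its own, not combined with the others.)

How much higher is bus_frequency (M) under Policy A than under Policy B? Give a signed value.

Policy A (W := 162):
  C = 30
  W = 162
  E = -6 − 30 + 5·162 = 774
  H = 230 − 4·162 − 3·774 = -2740
  M = 51 + 5·162 − 774 − 2·(-2740) = 5567
Policy B (H := 140, C := -10):
  C = -10
  W = 153
  E = -6 − (-10) + 5·153 = 769
  H = 140
  M = 51 + 5·153 − 769 − 2·140 = -233
M: 5567 − (-233) = 5800

5800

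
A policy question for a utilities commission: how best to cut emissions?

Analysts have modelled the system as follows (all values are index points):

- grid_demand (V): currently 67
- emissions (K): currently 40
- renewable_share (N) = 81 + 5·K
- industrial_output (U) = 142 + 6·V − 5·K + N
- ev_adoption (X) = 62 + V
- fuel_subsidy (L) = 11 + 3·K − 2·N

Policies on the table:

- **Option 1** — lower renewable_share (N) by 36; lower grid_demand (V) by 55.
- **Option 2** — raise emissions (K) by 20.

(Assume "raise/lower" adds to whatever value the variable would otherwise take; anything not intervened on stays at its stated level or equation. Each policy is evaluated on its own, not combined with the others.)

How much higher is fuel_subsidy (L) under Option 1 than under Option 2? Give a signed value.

Option 1 (N − 36, V − 55):
  K = 40
  N = 81 + 5·40 (−36 from intervention) = 245
  L = 11 + 3·40 − 2·245 = -359
Option 2 (K + 20):
  K = 40 + 20 = 60
  N = 81 + 5·60 = 381
  L = 11 + 3·60 − 2·381 = -571
L: -359 − (-571) = 212

212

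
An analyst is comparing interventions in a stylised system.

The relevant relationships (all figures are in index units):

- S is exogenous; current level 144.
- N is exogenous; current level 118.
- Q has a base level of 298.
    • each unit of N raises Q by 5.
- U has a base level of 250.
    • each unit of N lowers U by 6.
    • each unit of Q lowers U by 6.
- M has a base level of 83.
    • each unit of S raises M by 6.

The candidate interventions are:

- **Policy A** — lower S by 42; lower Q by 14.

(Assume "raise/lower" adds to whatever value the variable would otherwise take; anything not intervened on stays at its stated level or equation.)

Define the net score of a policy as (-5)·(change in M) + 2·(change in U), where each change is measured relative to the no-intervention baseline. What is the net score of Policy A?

1428

Baseline:
  S = 144
  N = 118
  Q = 298 + 5·118 = 888
  U = 250 − 6·118 − 6·888 = -5786
  M = 83 + 6·144 = 947
Policy A (S − 42, Q − 14):
  S = 144 − 42 = 102
  N = 118
  Q = 298 + 5·118 (−14 from intervention) = 874
  U = 250 − 6·118 − 6·874 = -5702
  M = 83 + 6·102 = 695
ΔM = 695 − 947 = -252; ΔU = -5702 − (-5786) = 84
Score = (-5)·(-252) + 2·84 = 1428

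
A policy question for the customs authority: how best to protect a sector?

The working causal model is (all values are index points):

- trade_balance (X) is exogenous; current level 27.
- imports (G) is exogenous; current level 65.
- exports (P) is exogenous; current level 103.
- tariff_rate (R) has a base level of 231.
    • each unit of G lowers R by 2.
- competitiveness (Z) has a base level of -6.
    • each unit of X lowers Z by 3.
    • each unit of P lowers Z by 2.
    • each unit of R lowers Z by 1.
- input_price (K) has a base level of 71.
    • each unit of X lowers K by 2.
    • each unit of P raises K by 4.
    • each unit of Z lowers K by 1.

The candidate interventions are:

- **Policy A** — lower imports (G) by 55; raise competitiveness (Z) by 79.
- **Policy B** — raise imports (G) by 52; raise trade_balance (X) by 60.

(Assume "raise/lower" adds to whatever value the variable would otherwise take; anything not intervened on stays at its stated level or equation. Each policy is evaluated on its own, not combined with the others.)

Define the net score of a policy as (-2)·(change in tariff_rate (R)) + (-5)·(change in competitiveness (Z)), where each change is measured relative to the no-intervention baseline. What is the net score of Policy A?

Baseline:
  X = 27
  G = 65
  P = 103
  R = 231 − 2·65 = 101
  Z = -6 − 3·27 − 2·103 − 101 = -394
Policy A (G − 55, Z + 79):
  X = 27
  G = 65 − 55 = 10
  P = 103
  R = 231 − 2·10 = 211
  Z = -6 − 3·27 − 2·103 − 211 (+79 from intervention) = -425
ΔR = 211 − 101 = 110; ΔZ = -425 − (-394) = -31
Score = (-2)·110 + (-5)·(-31) = -65

-65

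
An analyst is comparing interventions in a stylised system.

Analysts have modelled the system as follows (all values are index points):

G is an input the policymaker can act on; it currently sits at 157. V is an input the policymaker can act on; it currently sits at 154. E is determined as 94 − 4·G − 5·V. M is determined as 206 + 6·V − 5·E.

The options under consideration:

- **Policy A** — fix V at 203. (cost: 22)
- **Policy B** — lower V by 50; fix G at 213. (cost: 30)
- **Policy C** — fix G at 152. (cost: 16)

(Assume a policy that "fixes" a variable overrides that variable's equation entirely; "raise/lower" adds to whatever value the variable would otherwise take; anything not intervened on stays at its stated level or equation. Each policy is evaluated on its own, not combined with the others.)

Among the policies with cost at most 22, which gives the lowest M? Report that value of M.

7550

Policy A (V := 203):
  G = 157
  V = 203
  E = 94 − 4·157 − 5·203 = -1549
  M = 206 + 6·203 − 5·(-1549) = 9169
Policy C (G := 152):
  G = 152
  V = 154
  E = 94 − 4·152 − 5·154 = -1284
  M = 206 + 6·154 − 5·(-1284) = 7550
Comparing — Policy A: M=9169, Policy C: M=7550. Lowest is 7550 (Policy C).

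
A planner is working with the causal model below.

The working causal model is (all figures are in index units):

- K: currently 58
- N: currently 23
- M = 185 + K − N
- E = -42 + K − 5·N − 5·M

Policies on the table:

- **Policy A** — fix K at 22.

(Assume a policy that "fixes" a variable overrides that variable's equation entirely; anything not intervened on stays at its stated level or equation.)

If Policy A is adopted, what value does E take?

Policy A (K := 22):
  K = 22
  N = 23
  M = 185 + 22 − 23 = 184
  E = -42 + 22 − 5·23 − 5·184 = -1055

-1055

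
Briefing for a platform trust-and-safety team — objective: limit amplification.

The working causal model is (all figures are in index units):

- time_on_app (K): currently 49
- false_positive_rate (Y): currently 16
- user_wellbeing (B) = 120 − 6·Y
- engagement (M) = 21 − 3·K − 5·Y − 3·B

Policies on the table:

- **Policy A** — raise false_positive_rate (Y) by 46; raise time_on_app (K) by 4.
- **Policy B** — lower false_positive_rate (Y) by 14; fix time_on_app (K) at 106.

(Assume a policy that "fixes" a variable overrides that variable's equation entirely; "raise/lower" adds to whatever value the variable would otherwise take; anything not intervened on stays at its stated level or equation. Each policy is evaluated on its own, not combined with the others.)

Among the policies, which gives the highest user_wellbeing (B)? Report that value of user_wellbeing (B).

108

Policy A (Y + 46, K + 4):
  Y = 16 + 46 = 62
  B = 120 − 6·62 = -252
Policy B (Y − 14, K := 106):
  Y = 16 − 14 = 2
  B = 120 − 6·2 = 108
Comparing — Policy A: B=-252, Policy B: B=108. Highest is 108 (Policy B).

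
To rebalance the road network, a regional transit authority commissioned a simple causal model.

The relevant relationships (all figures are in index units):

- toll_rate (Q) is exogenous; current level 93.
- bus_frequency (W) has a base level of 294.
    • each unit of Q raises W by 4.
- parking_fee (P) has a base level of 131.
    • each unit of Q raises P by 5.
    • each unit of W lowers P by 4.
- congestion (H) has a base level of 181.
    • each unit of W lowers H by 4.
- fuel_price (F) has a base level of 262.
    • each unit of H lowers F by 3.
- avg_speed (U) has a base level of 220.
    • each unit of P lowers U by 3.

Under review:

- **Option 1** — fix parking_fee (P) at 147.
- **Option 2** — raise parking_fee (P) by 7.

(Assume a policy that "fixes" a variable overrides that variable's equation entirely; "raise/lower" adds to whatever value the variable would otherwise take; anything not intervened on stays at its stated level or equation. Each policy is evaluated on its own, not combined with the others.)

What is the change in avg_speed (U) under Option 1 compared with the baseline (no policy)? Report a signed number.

-6645

Baseline:
  Q = 93
  W = 294 + 4·93 = 666
  P = 131 + 5·93 − 4·666 = -2068
  U = 220 − 3·(-2068) = 6424
Option 1 (P := 147):
  Q = 93
  W = 294 + 4·93 = 666
  P = 147
  U = 220 − 3·147 = -221
Change in U: -221 − 6424 = -6645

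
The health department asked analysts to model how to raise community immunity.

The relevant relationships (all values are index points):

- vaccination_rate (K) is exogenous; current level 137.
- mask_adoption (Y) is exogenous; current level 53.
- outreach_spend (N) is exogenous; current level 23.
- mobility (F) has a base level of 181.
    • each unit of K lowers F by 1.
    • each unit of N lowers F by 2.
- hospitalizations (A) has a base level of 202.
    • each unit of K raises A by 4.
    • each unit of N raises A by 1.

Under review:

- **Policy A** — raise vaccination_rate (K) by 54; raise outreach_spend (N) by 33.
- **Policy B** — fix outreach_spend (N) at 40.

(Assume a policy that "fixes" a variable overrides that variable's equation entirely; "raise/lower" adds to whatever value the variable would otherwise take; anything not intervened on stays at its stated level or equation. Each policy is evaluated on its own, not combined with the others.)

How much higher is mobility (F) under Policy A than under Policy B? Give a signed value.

Policy A (K + 54, N + 33):
  K = 137 + 54 = 191
  N = 23 + 33 = 56
  F = 181 − 191 − 2·56 = -122
Policy B (N := 40):
  K = 137
  N = 40
  F = 181 − 137 − 2·40 = -36
F: -122 − (-36) = -86

-86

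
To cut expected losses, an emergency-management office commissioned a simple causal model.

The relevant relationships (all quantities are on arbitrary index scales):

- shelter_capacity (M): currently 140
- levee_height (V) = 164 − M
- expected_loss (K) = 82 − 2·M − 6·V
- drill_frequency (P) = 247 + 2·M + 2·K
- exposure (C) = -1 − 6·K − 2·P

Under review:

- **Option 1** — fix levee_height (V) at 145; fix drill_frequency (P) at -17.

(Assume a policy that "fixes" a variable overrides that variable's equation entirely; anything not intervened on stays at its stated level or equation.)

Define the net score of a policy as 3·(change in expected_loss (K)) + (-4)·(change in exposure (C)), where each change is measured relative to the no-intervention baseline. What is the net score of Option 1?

Baseline:
  M = 140
  V = 164 − 140 = 24
  K = 82 − 2·140 − 6·24 = -342
  P = 247 + 2·140 + 2·(-342) = -157
  C = -1 − 6·(-342) − 2·(-157) = 2365
Option 1 (V := 145, P := -17):
  M = 140
  V = 145
  K = 82 − 2·140 − 6·145 = -1068
  P = -17
  C = -1 − 6·(-1068) − 2·(-17) = 6441
ΔK = -1068 − (-342) = -726; ΔC = 6441 − 2365 = 4076
Score = 3·(-726) + (-4)·4076 = -18482

-18482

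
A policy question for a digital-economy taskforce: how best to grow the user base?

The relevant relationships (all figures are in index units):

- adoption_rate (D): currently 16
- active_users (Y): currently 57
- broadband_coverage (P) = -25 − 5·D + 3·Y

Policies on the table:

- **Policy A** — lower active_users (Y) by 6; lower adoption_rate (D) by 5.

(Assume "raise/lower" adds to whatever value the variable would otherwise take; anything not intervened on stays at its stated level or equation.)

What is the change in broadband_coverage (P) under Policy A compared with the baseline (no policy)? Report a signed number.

Baseline:
  D = 16
  Y = 57
  P = -25 − 5·16 + 3·57 = 66
Policy A (Y − 6, D − 5):
  D = 16 − 5 = 11
  Y = 57 − 6 = 51
  P = -25 − 5·11 + 3·51 = 73
Change in P: 73 − 66 = 7

7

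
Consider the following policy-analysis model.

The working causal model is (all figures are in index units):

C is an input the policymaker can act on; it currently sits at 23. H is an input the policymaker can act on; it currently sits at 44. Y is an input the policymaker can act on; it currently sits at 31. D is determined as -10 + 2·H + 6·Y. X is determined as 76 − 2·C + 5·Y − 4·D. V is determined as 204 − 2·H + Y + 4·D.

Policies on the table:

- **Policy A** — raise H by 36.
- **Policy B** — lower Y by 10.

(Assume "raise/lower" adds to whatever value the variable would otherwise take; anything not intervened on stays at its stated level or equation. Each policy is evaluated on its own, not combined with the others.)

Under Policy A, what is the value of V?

1419

Policy A (H + 36):
  H = 44 + 36 = 80
  Y = 31
  D = -10 + 2·80 + 6·31 = 336
  V = 204 − 2·80 + 31 + 4·336 = 1419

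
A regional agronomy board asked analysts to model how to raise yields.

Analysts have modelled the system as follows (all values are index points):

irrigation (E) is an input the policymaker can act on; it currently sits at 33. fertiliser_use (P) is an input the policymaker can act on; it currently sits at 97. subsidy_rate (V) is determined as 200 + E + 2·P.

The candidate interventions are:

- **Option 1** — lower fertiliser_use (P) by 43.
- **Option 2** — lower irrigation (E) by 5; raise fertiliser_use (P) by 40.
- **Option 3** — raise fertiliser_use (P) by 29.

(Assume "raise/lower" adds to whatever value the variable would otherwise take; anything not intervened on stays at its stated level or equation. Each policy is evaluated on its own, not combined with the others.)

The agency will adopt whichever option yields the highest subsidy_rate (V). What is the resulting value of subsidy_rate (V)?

Option 1 (P − 43):
  E = 33
  P = 97 − 43 = 54
  V = 200 + 33 + 2·54 = 341
Option 2 (E − 5, P + 40):
  E = 33 − 5 = 28
  P = 97 + 40 = 137
  V = 200 + 28 + 2·137 = 502
Option 3 (P + 29):
  E = 33
  P = 97 + 29 = 126
  V = 200 + 33 + 2·126 = 485
Comparing — Option 1: V=341, Option 2: V=502, Option 3: V=485. Highest is 502 (Option 2).

502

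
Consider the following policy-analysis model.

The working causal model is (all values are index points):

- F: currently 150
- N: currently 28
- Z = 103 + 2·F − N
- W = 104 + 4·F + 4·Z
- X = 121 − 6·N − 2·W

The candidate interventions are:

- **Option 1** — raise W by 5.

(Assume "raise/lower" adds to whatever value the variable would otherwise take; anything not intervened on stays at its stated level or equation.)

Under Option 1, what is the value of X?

Option 1 (W + 5):
  F = 150
  N = 28
  Z = 103 + 2·150 − 28 = 375
  W = 104 + 4·150 + 4·375 (+5 from intervention) = 2209
  X = 121 − 6·28 − 2·2209 = -4465

-4465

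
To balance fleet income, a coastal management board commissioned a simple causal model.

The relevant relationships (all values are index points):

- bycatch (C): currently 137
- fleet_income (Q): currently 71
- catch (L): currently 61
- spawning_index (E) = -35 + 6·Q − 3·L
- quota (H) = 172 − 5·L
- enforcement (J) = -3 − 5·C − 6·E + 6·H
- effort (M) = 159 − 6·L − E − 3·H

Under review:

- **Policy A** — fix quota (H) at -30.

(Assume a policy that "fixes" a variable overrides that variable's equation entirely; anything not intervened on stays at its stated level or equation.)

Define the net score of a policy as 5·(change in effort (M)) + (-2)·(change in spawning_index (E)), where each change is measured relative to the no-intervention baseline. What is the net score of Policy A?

-1545

Baseline:
  Q = 71
  L = 61
  E = -35 + 6·71 − 3·61 = 208
  H = 172 − 5·61 = -133
  M = 159 − 6·61 − 208 − 3·(-133) = -16
Policy A (H := -30):
  Q = 71
  L = 61
  E = -35 + 6·71 − 3·61 = 208
  H = -30
  M = 159 − 6·61 − 208 − 3·(-30) = -325
ΔM = -325 − (-16) = -309; ΔE = 208 − 208 = 0
Score = 5·(-309) + (-2)·0 = -1545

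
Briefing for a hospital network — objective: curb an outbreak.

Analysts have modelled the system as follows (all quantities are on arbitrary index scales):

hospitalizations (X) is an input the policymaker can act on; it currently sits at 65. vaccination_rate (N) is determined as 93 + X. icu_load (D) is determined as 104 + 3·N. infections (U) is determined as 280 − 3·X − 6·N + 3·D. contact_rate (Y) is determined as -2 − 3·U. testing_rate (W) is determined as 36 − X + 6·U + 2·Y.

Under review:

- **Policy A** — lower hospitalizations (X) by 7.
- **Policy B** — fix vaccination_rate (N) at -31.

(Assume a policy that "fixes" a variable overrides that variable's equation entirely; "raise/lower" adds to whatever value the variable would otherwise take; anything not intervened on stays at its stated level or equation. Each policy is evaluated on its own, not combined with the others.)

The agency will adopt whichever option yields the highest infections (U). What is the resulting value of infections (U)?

Policy A (X − 7):
  X = 65 − 7 = 58
  N = 93 + 58 = 151
  D = 104 + 3·151 = 557
  U = 280 − 3·58 − 6·151 + 3·557 = 871
Policy B (N := -31):
  X = 65
  N = -31
  D = 104 + 3·(-31) = 11
  U = 280 − 3·65 − 6·(-31) + 3·11 = 304
Comparing — Policy A: U=871, Policy B: U=304. Highest is 871 (Policy A).

871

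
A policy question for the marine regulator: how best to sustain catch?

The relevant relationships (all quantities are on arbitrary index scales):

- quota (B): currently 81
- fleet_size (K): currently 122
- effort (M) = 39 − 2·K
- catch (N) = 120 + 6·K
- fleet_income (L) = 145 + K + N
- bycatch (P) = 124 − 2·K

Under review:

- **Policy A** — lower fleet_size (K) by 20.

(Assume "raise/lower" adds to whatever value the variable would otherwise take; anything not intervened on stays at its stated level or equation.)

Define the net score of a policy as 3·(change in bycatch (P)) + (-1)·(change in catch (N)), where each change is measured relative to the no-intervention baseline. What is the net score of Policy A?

Baseline:
  K = 122
  N = 120 + 6·122 = 852
  P = 124 − 2·122 = -120
Policy A (K − 20):
  K = 122 − 20 = 102
  N = 120 + 6·102 = 732
  P = 124 − 2·102 = -80
ΔP = -80 − (-120) = 40; ΔN = 732 − 852 = -120
Score = 3·40 + (-1)·(-120) = 240

240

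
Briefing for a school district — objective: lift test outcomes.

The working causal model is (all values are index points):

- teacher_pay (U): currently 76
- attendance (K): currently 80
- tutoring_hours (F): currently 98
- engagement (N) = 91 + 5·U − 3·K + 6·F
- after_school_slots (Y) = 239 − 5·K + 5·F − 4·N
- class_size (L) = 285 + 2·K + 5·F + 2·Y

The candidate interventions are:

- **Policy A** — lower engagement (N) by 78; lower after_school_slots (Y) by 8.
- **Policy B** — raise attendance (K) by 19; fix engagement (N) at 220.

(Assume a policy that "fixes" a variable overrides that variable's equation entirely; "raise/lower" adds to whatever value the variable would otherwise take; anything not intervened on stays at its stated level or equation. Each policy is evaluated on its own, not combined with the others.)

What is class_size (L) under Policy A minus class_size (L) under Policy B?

Policy A (N − 78, Y − 8):
  U = 76
  K = 80
  F = 98
  N = 91 + 5·76 − 3·80 + 6·98 (−78 from intervention) = 741
  Y = 239 − 5·80 + 5·98 − 4·741 (−8 from intervention) = -2643
  L = 285 + 2·80 + 5·98 + 2·(-2643) = -4351
Policy B (K + 19, N := 220):
  U = 76
  K = 80 + 19 = 99
  F = 98
  N = 220
  Y = 239 − 5·99 + 5·98 − 4·220 = -646
  L = 285 + 2·99 + 5·98 + 2·(-646) = -319
L: -4351 − (-319) = -4032

-4032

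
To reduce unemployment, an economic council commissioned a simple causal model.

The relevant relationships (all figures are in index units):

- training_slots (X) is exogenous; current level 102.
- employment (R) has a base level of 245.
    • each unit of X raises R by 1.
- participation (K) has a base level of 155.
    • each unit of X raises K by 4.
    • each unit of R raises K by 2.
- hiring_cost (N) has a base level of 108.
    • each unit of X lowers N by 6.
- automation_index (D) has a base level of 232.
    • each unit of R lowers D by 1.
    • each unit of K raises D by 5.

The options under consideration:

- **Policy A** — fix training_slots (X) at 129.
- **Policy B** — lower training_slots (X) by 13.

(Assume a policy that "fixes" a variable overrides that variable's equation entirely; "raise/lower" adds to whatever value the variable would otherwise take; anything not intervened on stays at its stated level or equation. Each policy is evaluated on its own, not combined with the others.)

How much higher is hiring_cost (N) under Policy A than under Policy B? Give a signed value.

Policy A (X := 129):
  X = 129
  N = 108 − 6·129 = -666
Policy B (X − 13):
  X = 102 − 13 = 89
  N = 108 − 6·89 = -426
N: -666 − (-426) = -240

-240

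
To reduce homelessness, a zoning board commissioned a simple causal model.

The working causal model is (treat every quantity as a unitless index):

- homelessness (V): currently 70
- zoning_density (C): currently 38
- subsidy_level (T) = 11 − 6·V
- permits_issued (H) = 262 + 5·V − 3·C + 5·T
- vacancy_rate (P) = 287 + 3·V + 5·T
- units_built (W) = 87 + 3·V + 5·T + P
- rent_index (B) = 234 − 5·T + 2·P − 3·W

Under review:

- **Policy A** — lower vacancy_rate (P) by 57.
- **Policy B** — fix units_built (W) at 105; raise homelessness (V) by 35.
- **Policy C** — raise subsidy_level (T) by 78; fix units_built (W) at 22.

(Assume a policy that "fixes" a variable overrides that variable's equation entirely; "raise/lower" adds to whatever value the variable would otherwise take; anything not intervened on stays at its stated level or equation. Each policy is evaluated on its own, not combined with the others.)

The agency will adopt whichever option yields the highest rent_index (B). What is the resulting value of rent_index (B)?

Policy A (P − 57):
  V = 70
  T = 11 − 6·70 = -409
  P = 287 + 3·70 + 5·(-409) (−57 from intervention) = -1605
  W = 87 + 3·70 + 5·(-409) + (-1605) = -3353
  B = 234 − 5·(-409) + 2·(-1605) − 3·(-3353) = 9128
Policy B (W := 105, V + 35):
  V = 70 + 35 = 105
  T = 11 − 6·105 = -619
  P = 287 + 3·105 + 5·(-619) = -2493
  W = 105
  B = 234 − 5·(-619) + 2·(-2493) − 3·105 = -1972
Policy C (T + 78, W := 22):
  V = 70
  T = 11 − 6·70 (+78 from intervention) = -331
  P = 287 + 3·70 + 5·(-331) = -1158
  W = 22
  B = 234 − 5·(-331) + 2·(-1158) − 3·22 = -493
Comparing — Policy A: B=9128, Policy B: B=-1972, Policy C: B=-493. Highest is 9128 (Policy A).

9128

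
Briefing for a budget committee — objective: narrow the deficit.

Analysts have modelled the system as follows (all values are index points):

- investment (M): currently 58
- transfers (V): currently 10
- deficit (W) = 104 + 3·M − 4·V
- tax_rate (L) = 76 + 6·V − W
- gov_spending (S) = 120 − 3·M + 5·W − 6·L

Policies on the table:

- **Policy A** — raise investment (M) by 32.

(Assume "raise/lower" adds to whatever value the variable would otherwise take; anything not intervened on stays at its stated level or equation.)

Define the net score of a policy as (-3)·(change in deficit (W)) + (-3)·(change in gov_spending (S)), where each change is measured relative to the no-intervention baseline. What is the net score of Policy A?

-3168

Baseline:
  M = 58
  V = 10
  W = 104 + 3·58 − 4·10 = 238
  L = 76 + 6·10 − 238 = -102
  S = 120 − 3·58 + 5·238 − 6·(-102) = 1748
Policy A (M + 32):
  M = 58 + 32 = 90
  V = 10
  W = 104 + 3·90 − 4·10 = 334
  L = 76 + 6·10 − 334 = -198
  S = 120 − 3·90 + 5·334 − 6·(-198) = 2708
ΔW = 334 − 238 = 96; ΔS = 2708 − 1748 = 960
Score = (-3)·96 + (-3)·960 = -3168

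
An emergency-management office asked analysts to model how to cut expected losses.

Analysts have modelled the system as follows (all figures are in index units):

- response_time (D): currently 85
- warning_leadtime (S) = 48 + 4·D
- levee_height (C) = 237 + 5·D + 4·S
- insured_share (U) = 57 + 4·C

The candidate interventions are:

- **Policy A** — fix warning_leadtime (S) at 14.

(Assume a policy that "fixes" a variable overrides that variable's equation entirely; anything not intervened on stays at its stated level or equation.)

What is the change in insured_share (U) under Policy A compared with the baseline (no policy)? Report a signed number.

-5984

Baseline:
  D = 85
  S = 48 + 4·85 = 388
  C = 237 + 5·85 + 4·388 = 2214
  U = 57 + 4·2214 = 8913
Policy A (S := 14):
  D = 85
  S = 14
  C = 237 + 5·85 + 4·14 = 718
  U = 57 + 4·718 = 2929
Change in U: 2929 − 8913 = -5984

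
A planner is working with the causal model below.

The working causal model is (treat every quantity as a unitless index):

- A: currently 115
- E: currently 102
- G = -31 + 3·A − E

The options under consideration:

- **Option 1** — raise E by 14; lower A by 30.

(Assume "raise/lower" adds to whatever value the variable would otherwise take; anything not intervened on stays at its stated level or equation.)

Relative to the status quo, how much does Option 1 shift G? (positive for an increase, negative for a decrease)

-104

Baseline:
  A = 115
  E = 102
  G = -31 + 3·115 − 102 = 212
Option 1 (E + 14, A − 30):
  A = 115 − 30 = 85
  E = 102 + 14 = 116
  G = -31 + 3·85 − 116 = 108
Change in G: 108 − 212 = -104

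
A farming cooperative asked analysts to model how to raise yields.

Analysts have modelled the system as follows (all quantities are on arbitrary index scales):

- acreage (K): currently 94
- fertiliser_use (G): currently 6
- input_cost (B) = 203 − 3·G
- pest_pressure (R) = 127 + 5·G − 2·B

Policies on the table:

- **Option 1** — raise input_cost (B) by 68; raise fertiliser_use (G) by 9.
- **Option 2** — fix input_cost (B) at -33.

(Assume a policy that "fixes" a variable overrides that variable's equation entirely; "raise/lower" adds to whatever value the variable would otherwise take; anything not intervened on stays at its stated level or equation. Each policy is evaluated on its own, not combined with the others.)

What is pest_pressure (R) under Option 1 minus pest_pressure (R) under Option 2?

Option 1 (B + 68, G + 9):
  G = 6 + 9 = 15
  B = 203 − 3·15 (+68 from intervention) = 226
  R = 127 + 5·15 − 2·226 = -250
Option 2 (B := -33):
  G = 6
  B = -33
  R = 127 + 5·6 − 2·(-33) = 223
R: -250 − 223 = -473

-473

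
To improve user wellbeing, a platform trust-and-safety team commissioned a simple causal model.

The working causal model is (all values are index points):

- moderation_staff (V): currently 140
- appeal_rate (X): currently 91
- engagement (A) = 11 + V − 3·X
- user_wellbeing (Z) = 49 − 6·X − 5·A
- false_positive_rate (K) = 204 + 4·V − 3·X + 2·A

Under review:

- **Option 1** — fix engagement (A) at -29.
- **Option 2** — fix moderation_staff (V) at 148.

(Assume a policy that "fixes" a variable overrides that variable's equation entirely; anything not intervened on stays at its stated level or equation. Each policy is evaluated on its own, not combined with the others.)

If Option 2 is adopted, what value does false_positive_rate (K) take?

Option 2 (V := 148):
  V = 148
  X = 91
  A = 11 + 148 − 3·91 = -114
  K = 204 + 4·148 − 3·91 + 2·(-114) = 295

295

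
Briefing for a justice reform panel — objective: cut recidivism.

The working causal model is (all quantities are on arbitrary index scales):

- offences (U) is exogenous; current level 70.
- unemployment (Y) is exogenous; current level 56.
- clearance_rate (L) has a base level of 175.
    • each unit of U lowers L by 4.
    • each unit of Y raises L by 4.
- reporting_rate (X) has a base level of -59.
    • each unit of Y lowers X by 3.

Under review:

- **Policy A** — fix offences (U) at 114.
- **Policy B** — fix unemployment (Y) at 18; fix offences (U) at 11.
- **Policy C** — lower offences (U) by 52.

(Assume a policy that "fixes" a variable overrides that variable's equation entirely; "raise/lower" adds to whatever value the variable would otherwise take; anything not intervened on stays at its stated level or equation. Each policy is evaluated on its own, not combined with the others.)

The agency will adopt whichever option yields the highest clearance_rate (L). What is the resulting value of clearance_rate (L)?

327

Policy A (U := 114):
  U = 114
  Y = 56
  L = 175 − 4·114 + 4·56 = -57
Policy B (Y := 18, U := 11):
  U = 11
  Y = 18
  L = 175 − 4·11 + 4·18 = 203
Policy C (U − 52):
  U = 70 − 52 = 18
  Y = 56
  L = 175 − 4·18 + 4·56 = 327
Comparing — Policy A: L=-57, Policy B: L=203, Policy C: L=327. Highest is 327 (Policy C).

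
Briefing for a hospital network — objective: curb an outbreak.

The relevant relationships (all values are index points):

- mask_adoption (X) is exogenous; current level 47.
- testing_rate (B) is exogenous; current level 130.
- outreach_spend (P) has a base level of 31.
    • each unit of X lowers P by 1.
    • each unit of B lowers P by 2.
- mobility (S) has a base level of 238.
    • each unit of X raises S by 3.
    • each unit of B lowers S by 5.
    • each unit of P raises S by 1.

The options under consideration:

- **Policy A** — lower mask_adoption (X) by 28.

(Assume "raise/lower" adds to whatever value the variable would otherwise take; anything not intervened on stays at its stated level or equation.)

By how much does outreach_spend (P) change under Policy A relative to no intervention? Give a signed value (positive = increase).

Baseline:
  X = 47
  B = 130
  P = 31 − 47 − 2·130 = -276
Policy A (X − 28):
  X = 47 − 28 = 19
  B = 130
  P = 31 − 19 − 2·130 = -248
Change in P: -248 − (-276) = 28

28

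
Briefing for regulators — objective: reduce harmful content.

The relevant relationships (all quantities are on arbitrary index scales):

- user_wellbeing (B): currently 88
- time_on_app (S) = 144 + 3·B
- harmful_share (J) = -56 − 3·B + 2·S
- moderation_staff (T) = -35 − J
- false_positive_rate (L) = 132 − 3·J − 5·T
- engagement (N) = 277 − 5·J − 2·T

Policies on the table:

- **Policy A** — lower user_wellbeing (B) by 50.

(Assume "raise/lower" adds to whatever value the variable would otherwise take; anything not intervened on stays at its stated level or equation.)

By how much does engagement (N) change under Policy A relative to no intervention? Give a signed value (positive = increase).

450

Baseline:
  B = 88
  S = 144 + 3·88 = 408
  J = -56 − 3·88 + 2·408 = 496
  T = -35 − 496 = -531
  N = 277 − 5·496 − 2·(-531) = -1141
Policy A (B − 50):
  B = 88 − 50 = 38
  S = 144 + 3·38 = 258
  J = -56 − 3·38 + 2·258 = 346
  T = -35 − 346 = -381
  N = 277 − 5·346 − 2·(-381) = -691
Change in N: -691 − (-1141) = 450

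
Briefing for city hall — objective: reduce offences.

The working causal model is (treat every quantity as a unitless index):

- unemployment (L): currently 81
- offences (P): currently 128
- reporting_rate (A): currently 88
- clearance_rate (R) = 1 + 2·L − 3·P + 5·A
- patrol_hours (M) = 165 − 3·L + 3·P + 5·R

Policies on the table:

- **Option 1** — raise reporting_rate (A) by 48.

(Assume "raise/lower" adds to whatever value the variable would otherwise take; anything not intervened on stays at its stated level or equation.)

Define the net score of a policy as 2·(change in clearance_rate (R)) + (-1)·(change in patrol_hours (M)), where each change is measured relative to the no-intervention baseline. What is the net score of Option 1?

-720

Baseline:
  L = 81
  P = 128
  A = 88
  R = 1 + 2·81 − 3·128 + 5·88 = 219
  M = 165 − 3·81 + 3·128 + 5·219 = 1401
Option 1 (A + 48):
  L = 81
  P = 128
  A = 88 + 48 = 136
  R = 1 + 2·81 − 3·128 + 5·136 = 459
  M = 165 − 3·81 + 3·128 + 5·459 = 2601
ΔR = 459 − 219 = 240; ΔM = 2601 − 1401 = 1200
Score = 2·240 + (-1)·1200 = -720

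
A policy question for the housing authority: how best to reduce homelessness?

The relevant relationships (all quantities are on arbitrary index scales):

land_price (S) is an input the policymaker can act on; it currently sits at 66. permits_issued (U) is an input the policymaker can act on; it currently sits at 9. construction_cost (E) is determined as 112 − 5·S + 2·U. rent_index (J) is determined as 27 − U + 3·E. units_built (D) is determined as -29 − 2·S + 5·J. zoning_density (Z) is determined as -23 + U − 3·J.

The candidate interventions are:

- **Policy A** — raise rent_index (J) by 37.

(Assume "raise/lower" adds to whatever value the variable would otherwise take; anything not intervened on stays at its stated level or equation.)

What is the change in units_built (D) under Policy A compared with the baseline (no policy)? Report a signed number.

185

Baseline:
  S = 66
  U = 9
  E = 112 − 5·66 + 2·9 = -200
  J = 27 − 9 + 3·(-200) = -582
  D = -29 − 2·66 + 5·(-582) = -3071
Policy A (J + 37):
  S = 66
  U = 9
  E = 112 − 5·66 + 2·9 = -200
  J = 27 − 9 + 3·(-200) (+37 from intervention) = -545
  D = -29 − 2·66 + 5·(-545) = -2886
Change in D: -2886 − (-3071) = 185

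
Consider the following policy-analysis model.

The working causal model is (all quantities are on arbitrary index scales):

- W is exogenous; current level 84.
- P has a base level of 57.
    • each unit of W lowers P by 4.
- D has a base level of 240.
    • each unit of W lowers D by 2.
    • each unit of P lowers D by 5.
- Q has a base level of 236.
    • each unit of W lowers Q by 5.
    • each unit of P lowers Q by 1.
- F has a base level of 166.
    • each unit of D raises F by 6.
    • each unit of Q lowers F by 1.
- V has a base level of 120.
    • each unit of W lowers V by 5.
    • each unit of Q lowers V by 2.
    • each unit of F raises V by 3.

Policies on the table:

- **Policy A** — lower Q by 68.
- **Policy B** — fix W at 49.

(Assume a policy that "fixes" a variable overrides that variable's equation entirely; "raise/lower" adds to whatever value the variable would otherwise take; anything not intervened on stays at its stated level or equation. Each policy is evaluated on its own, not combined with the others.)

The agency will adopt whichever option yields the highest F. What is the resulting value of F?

8941

Policy A (Q − 68):
  W = 84
  P = 57 − 4·84 = -279
  D = 240 − 2·84 − 5·(-279) = 1467
  Q = 236 − 5·84 − (-279) (−68 from intervention) = 27
  F = 166 + 6·1467 − 27 = 8941
Policy B (W := 49):
  W = 49
  P = 57 − 4·49 = -139
  D = 240 − 2·49 − 5·(-139) = 837
  Q = 236 − 5·49 − (-139) = 130
  F = 166 + 6·837 − 130 = 5058
Comparing — Policy A: F=8941, Policy B: F=5058. Highest is 8941 (Policy A).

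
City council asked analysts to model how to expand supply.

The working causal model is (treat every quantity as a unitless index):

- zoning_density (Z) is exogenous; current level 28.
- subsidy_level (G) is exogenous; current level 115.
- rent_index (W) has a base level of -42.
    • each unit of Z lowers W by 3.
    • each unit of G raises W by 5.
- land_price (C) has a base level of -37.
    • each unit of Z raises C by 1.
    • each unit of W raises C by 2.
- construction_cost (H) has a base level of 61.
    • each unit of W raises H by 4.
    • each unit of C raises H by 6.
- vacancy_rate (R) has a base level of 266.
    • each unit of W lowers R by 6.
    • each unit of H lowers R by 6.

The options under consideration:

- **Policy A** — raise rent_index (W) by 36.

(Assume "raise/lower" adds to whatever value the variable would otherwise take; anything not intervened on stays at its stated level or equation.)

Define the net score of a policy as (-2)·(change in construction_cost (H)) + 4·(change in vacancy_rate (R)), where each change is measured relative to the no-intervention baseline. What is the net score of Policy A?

-15840

Baseline:
  Z = 28
  G = 115
  W = -42 − 3·28 + 5·115 = 449
  C = -37 + 28 + 2·449 = 889
  H = 61 + 4·449 + 6·889 = 7191
  R = 266 − 6·449 − 6·7191 = -45574
Policy A (W + 36):
  Z = 28
  G = 115
  W = -42 − 3·28 + 5·115 (+36 from intervention) = 485
  C = -37 + 28 + 2·485 = 961
  H = 61 + 4·485 + 6·961 = 7767
  R = 266 − 6·485 − 6·7767 = -49246
ΔH = 7767 − 7191 = 576; ΔR = -49246 − (-45574) = -3672
Score = (-2)·576 + 4·(-3672) = -15840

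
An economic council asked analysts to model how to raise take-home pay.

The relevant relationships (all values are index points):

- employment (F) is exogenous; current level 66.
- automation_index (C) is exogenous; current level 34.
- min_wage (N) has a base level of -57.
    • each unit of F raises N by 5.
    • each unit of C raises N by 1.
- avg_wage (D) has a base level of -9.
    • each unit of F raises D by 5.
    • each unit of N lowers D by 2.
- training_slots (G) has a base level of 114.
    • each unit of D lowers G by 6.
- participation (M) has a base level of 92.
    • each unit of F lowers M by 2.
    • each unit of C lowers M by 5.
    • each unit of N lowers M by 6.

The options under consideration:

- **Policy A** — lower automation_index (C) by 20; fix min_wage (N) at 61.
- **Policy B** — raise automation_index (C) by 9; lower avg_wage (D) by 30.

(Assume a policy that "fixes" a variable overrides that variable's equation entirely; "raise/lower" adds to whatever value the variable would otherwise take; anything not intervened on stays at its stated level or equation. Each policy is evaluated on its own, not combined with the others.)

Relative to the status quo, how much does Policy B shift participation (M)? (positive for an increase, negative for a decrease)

Baseline:
  F = 66
  C = 34
  N = -57 + 5·66 + 34 = 307
  M = 92 − 2·66 − 5·34 − 6·307 = -2052
Policy B (C + 9, D − 30):
  F = 66
  C = 34 + 9 = 43
  N = -57 + 5·66 + 43 = 316
  M = 92 − 2·66 − 5·43 − 6·316 = -2151
Change in M: -2151 − (-2052) = -99

-99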